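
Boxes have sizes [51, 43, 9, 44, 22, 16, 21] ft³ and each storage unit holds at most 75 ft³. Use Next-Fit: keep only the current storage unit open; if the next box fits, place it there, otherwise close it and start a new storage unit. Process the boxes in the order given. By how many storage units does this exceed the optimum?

Next-Fit: [51] [43,9] [44,22] [16,21] → 4 storage units.
Total size 206 ft³; any packing needs at least ⌈206/75⌉ = 3 storage units.
An optimal packing achieves that bound: [51,22] [44,21,9] [43,16] → 3 storage units.
Excess: 4 − 3 = 1.

1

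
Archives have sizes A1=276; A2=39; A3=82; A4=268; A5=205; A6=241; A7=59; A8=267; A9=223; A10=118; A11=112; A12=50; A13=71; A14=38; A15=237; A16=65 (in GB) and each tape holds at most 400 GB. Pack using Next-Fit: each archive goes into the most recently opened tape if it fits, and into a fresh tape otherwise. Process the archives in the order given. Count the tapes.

Put A1 (276 GB) in tape 1; 124 GB remain.
Put A2 (39 GB) in tape 1; 85 GB remain.
Put A3 (82 GB) in tape 1; 3 GB remain.
Put A4 (268 GB) in tape 2; 132 GB remain.
Put A5 (205 GB) in tape 3; 195 GB remain.
Put A6 (241 GB) in tape 4; 159 GB remain.
Put A7 (59 GB) in tape 4; 100 GB remain.
Put A8 (267 GB) in tape 5; 133 GB remain.
Put A9 (223 GB) in tape 6; 177 GB remain.
Put A10 (118 GB) in tape 6; 59 GB remain.
Put A11 (112 GB) in tape 7; 288 GB remain.
Put A12 (50 GB) in tape 7; 238 GB remain.
Put A13 (71 GB) in tape 7; 167 GB remain.
Put A14 (38 GB) in tape 7; 129 GB remain.
Put A15 (237 GB) in tape 8; 163 GB remain.
Put A16 (65 GB) in tape 8; 98 GB remain.
Final tapes: [276,39,82] [268] [205] [241,59] [267] [223,118] [112,50,71,38] [237,65].

8 tapes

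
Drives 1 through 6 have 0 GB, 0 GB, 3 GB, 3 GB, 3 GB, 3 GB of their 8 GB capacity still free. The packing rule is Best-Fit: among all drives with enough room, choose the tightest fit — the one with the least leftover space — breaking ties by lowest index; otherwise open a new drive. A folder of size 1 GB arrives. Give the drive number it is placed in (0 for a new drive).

Drives with room: drive 3 (3 GB), drive 4 (3 GB), drive 5 (3 GB), drive 6 (3 GB).
Tightest fit is drive 3 with 3 GB free.

3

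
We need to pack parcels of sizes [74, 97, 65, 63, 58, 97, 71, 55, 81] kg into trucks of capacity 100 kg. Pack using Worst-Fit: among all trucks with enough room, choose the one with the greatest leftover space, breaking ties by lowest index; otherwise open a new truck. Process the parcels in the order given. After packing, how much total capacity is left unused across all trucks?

239

74 kg → truck 1 (remaining 26 kg)
97 kg → truck 2 (remaining 3 kg)
65 kg → truck 3 (remaining 35 kg)
63 kg → truck 4 (remaining 37 kg)
58 kg → truck 5 (remaining 42 kg)
97 kg → truck 6 (remaining 3 kg)
71 kg → truck 7 (remaining 29 kg)
55 kg → truck 8 (remaining 45 kg)
81 kg → truck 9 (remaining 19 kg)
9 trucks × 100 kg = 900 kg; used 661 kg; unused 239 kg.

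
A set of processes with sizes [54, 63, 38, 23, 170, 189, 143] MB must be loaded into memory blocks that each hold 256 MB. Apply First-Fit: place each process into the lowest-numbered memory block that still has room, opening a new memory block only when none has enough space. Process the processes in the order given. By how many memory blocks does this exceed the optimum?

First-Fit: [54,63,38,23] [170] [189] [143] → 4 memory blocks.
Total size 680 MB; any packing needs at least ⌈680/256⌉ = 3 memory blocks.
An optimal packing achieves that bound: [189,63] [170,54,23] [143,38] → 3 memory blocks.
Excess: 4 − 3 = 1.

1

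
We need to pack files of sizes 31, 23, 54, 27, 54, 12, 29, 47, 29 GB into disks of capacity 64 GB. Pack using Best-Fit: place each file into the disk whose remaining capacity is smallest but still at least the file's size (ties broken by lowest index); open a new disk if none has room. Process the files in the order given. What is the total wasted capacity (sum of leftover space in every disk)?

disk 1: place 31 GB, 33 GB left
disk 1: place 23 GB, 10 GB left
disk 2: place 54 GB, 10 GB left
disk 3: place 27 GB, 37 GB left
disk 4: place 54 GB, 10 GB left
disk 3: place 12 GB, 25 GB left
disk 5: place 29 GB, 35 GB left
disk 6: place 47 GB, 17 GB left
disk 5: place 29 GB, 6 GB left
6 disks × 64 GB = 384 GB; used 306 GB; unused 78 GB.

78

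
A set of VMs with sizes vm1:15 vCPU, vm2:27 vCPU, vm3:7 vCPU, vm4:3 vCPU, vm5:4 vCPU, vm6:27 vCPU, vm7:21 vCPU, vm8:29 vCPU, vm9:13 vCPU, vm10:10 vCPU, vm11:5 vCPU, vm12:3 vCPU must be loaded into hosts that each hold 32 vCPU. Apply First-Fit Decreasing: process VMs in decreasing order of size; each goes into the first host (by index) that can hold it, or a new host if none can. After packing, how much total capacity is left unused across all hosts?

28

Sorted descending: 29, 27, 27, 21, 15, 13, 10, 7, 5, 4, 3, 3.
Put 29 vCPU in host 1; 3 vCPU remain.
Put 27 vCPU in host 2; 5 vCPU remain.
Put 27 vCPU in host 3; 5 vCPU remain.
Put 21 vCPU in host 4; 11 vCPU remain.
Put 15 vCPU in host 5; 17 vCPU remain.
Put 13 vCPU in host 5; 4 vCPU remain.
Put 10 vCPU in host 4; 1 vCPU remain.
Put 7 vCPU in host 6; 25 vCPU remain.
Put 5 vCPU in host 2; 0 vCPU remain.
Put 4 vCPU in host 3; 1 vCPU remain.
Put 3 vCPU in host 1; 0 vCPU remain.
Put 3 vCPU in host 5; 1 vCPU remain.
6 hosts × 32 vCPU = 192 vCPU; used 164 vCPU; unused 28 vCPU.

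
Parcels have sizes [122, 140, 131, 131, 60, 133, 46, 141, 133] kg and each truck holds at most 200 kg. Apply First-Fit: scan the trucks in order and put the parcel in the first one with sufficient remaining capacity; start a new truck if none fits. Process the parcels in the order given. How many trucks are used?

truck 1: place 122 kg, 78 kg left
truck 2: place 140 kg, 60 kg left
truck 3: place 131 kg, 69 kg left
truck 4: place 131 kg, 69 kg left
truck 1: place 60 kg, 18 kg left
truck 5: place 133 kg, 67 kg left
truck 2: place 46 kg, 14 kg left
truck 6: place 141 kg, 59 kg left
truck 7: place 133 kg, 67 kg left
Final trucks: [122,60] [140,46] [131] [131] [133] [141] [133].

7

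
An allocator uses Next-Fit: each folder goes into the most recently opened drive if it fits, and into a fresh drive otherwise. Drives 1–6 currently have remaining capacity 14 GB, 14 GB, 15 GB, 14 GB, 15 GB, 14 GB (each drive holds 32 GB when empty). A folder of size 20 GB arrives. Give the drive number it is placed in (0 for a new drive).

Next-Fit only looks at drive 6, which has 14 GB free.
20 GB does not fit, so a new drive is opened.

0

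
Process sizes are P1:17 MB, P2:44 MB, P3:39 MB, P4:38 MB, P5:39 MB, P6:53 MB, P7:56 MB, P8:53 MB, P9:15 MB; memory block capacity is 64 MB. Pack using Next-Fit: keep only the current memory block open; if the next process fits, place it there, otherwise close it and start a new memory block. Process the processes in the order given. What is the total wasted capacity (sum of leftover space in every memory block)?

158

P1 (17 MB) → memory block 1 (remaining 47 MB)
P2 (44 MB) → memory block 1 (remaining 3 MB)
P3 (39 MB) → memory block 2 (remaining 25 MB)
P4 (38 MB) → memory block 3 (remaining 26 MB)
P5 (39 MB) → memory block 4 (remaining 25 MB)
P6 (53 MB) → memory block 5 (remaining 11 MB)
P7 (56 MB) → memory block 6 (remaining 8 MB)
P8 (53 MB) → memory block 7 (remaining 11 MB)
P9 (15 MB) → memory block 8 (remaining 49 MB)
8 memory blocks × 64 MB = 512 MB; used 354 MB; unused 158 MB.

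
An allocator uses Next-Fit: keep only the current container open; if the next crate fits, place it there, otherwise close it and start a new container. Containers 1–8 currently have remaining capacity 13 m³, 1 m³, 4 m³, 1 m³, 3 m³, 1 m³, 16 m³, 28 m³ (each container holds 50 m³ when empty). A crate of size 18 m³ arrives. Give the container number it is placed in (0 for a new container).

8

Next-Fit only looks at container 8, which has 28 m³ free.
18 m³ fits there.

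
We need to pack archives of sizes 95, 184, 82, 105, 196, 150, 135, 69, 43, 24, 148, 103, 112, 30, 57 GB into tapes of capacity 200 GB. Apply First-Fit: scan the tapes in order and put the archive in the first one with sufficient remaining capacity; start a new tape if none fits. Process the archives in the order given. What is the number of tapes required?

Put 95 GB in tape 1; 105 GB remain.
Put 184 GB in tape 2; 16 GB remain.
Put 82 GB in tape 1; 23 GB remain.
Put 105 GB in tape 3; 95 GB remain.
Put 196 GB in tape 4; 4 GB remain.
Put 150 GB in tape 5; 50 GB remain.
Put 135 GB in tape 6; 65 GB remain.
Put 69 GB in tape 3; 26 GB remain.
Put 43 GB in tape 5; 7 GB remain.
Put 24 GB in tape 3; 2 GB remain.
Put 148 GB in tape 7; 52 GB remain.
Put 103 GB in tape 8; 97 GB remain.
Put 112 GB in tape 9; 88 GB remain.
Put 30 GB in tape 6; 35 GB remain.
Put 57 GB in tape 8; 40 GB remain.

9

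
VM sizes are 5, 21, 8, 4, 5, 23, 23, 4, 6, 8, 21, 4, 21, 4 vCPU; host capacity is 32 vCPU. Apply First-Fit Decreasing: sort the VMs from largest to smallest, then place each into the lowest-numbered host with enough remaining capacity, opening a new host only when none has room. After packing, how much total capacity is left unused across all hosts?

Sorted descending: 23, 23, 21, 21, 21, 8, 8, 6, 5, 5, 4, 4, 4, 4.
Put 23 vCPU in host 1; 9 vCPU remain.
Put 23 vCPU in host 2; 9 vCPU remain.
Put 21 vCPU in host 3; 11 vCPU remain.
Put 21 vCPU in host 4; 11 vCPU remain.
Put 21 vCPU in host 5; 11 vCPU remain.
Put 8 vCPU in host 1; 1 vCPU remain.
Put 8 vCPU in host 2; 1 vCPU remain.
Put 6 vCPU in host 3; 5 vCPU remain.
Put 5 vCPU in host 3; 0 vCPU remain.
Put 5 vCPU in host 4; 6 vCPU remain.
Put 4 vCPU in host 4; 2 vCPU remain.
Put 4 vCPU in host 5; 7 vCPU remain.
Put 4 vCPU in host 5; 3 vCPU remain.
Put 4 vCPU in host 6; 28 vCPU remain.
6 hosts × 32 vCPU = 192 vCPU; used 157 vCPU; unused 35 vCPU.

35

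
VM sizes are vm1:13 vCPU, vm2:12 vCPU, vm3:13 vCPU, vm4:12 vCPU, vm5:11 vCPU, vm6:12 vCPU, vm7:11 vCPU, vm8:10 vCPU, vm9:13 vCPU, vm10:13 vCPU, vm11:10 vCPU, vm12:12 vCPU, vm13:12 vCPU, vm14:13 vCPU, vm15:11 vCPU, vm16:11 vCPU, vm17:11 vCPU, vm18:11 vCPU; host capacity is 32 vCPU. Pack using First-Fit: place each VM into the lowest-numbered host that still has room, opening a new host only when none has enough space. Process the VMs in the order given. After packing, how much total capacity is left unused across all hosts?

77

vm1 (13 vCPU) → host 1 (remaining 19 vCPU)
vm2 (12 vCPU) → host 1 (remaining 7 vCPU)
vm3 (13 vCPU) → host 2 (remaining 19 vCPU)
vm4 (12 vCPU) → host 2 (remaining 7 vCPU)
vm5 (11 vCPU) → host 3 (remaining 21 vCPU)
vm6 (12 vCPU) → host 3 (remaining 9 vCPU)
vm7 (11 vCPU) → host 4 (remaining 21 vCPU)
vm8 (10 vCPU) → host 4 (remaining 11 vCPU)
vm9 (13 vCPU) → host 5 (remaining 19 vCPU)
vm10 (13 vCPU) → host 5 (remaining 6 vCPU)
vm11 (10 vCPU) → host 4 (remaining 1 vCPU)
vm12 (12 vCPU) → host 6 (remaining 20 vCPU)
vm13 (12 vCPU) → host 6 (remaining 8 vCPU)
vm14 (13 vCPU) → host 7 (remaining 19 vCPU)
vm15 (11 vCPU) → host 7 (remaining 8 vCPU)
vm16 (11 vCPU) → host 8 (remaining 21 vCPU)
vm17 (11 vCPU) → host 8 (remaining 10 vCPU)
vm18 (11 vCPU) → host 9 (remaining 21 vCPU)
9 hosts × 32 vCPU = 288 vCPU; used 211 vCPU; unused 77 vCPU.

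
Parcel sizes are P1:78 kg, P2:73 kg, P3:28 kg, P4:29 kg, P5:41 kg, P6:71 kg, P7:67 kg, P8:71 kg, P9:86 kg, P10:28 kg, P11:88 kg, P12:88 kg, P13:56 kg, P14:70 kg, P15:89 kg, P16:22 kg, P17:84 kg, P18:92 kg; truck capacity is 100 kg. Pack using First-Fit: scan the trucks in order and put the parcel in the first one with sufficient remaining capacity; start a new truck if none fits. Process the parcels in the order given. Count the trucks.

14

truck 1: place P1 (78 kg), 22 kg left
truck 2: place P2 (73 kg), 27 kg left
truck 3: place P3 (28 kg), 72 kg left
truck 3: place P4 (29 kg), 43 kg left
truck 3: place P5 (41 kg), 2 kg left
truck 4: place P6 (71 kg), 29 kg left
truck 5: place P7 (67 kg), 33 kg left
truck 6: place P8 (71 kg), 29 kg left
truck 7: place P9 (86 kg), 14 kg left
truck 4: place P10 (28 kg), 1 kg left
truck 8: place P11 (88 kg), 12 kg left
truck 9: place P12 (88 kg), 12 kg left
truck 10: place P13 (56 kg), 44 kg left
truck 11: place P14 (70 kg), 30 kg left
truck 12: place P15 (89 kg), 11 kg left
truck 1: place P16 (22 kg), 0 kg left
truck 13: place P17 (84 kg), 16 kg left
truck 14: place P18 (92 kg), 8 kg left
Final trucks: [78,22] [73] [28,29,41] [71,28] [67] [71] [86] [88] [88] [56] [70] [89] [84] [92].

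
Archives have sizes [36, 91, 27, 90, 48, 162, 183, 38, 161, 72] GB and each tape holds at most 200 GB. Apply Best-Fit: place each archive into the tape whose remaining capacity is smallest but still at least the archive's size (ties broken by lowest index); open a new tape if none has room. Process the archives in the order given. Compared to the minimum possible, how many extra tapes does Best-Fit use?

Best-Fit: [36,91,27] [90,48] [162,38] [183] [161] [72] → 6 tapes.
Total size 908 GB; any packing needs at least ⌈908/200⌉ = 5 tapes.
An optimal packing achieves that bound: [183] [162,38] [161,36] [91,90] [72,48,27] → 5 tapes.
Excess: 6 − 5 = 1.

1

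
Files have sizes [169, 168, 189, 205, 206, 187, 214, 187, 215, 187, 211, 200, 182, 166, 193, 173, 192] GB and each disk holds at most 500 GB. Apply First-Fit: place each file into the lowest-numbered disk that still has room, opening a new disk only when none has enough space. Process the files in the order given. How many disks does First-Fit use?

9

Put 169 GB in disk 1; 331 GB remain.
Put 168 GB in disk 1; 163 GB remain.
Put 189 GB in disk 2; 311 GB remain.
Put 205 GB in disk 2; 106 GB remain.
Put 206 GB in disk 3; 294 GB remain.
Put 187 GB in disk 3; 107 GB remain.
Put 214 GB in disk 4; 286 GB remain.
Put 187 GB in disk 4; 99 GB remain.
Put 215 GB in disk 5; 285 GB remain.
Put 187 GB in disk 5; 98 GB remain.
Put 211 GB in disk 6; 289 GB remain.
Put 200 GB in disk 6; 89 GB remain.
Put 182 GB in disk 7; 318 GB remain.
Put 166 GB in disk 7; 152 GB remain.
Put 193 GB in disk 8; 307 GB remain.
Put 173 GB in disk 8; 134 GB remain.
Put 192 GB in disk 9; 308 GB remain.
Final disks: [169,168] [189,205] [206,187] [214,187] [215,187] [211,200] [182,166] [193,173] [192].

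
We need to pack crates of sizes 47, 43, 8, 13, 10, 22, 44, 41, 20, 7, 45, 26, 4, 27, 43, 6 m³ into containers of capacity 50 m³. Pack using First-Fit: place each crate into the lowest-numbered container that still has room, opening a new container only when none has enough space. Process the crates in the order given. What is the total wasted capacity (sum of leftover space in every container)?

94

container 1: place 47 m³, 3 m³ left
container 2: place 43 m³, 7 m³ left
container 3: place 8 m³, 42 m³ left
container 3: place 13 m³, 29 m³ left
container 3: place 10 m³, 19 m³ left
container 4: place 22 m³, 28 m³ left
container 5: place 44 m³, 6 m³ left
container 6: place 41 m³, 9 m³ left
container 4: place 20 m³, 8 m³ left
container 2: place 7 m³, 0 m³ left
container 7: place 45 m³, 5 m³ left
container 8: place 26 m³, 24 m³ left
container 3: place 4 m³, 15 m³ left
container 9: place 27 m³, 23 m³ left
container 10: place 43 m³, 7 m³ left
container 3: place 6 m³, 9 m³ left
10 containers × 50 m³ = 500 m³; used 406 m³; unused 94 m³.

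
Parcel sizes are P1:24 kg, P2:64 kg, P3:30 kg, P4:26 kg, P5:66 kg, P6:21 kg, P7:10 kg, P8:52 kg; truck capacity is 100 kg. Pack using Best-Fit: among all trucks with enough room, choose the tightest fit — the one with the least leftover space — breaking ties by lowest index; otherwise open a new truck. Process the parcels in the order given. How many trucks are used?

P1 (24 kg) → truck 1 (remaining 76 kg)
P2 (64 kg) → truck 1 (remaining 12 kg)
P3 (30 kg) → truck 2 (remaining 70 kg)
P4 (26 kg) → truck 2 (remaining 44 kg)
P5 (66 kg) → truck 3 (remaining 34 kg)
P6 (21 kg) → truck 3 (remaining 13 kg)
P7 (10 kg) → truck 1 (remaining 2 kg)
P8 (52 kg) → truck 4 (remaining 48 kg)

4 trucks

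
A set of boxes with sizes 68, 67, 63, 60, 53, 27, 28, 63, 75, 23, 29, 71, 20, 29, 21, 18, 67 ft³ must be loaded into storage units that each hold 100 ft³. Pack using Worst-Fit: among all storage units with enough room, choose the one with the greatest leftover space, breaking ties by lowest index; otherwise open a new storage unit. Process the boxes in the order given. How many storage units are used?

9

Put 68 ft³ in storage unit 1; 32 ft³ remain.
Put 67 ft³ in storage unit 2; 33 ft³ remain.
Put 63 ft³ in storage unit 3; 37 ft³ remain.
Put 60 ft³ in storage unit 4; 40 ft³ remain.
Put 53 ft³ in storage unit 5; 47 ft³ remain.
Put 27 ft³ in storage unit 5; 20 ft³ remain.
Put 28 ft³ in storage unit 4; 12 ft³ remain.
Put 63 ft³ in storage unit 6; 37 ft³ remain.
Put 75 ft³ in storage unit 7; 25 ft³ remain.
Put 23 ft³ in storage unit 3; 14 ft³ remain.
Put 29 ft³ in storage unit 6; 8 ft³ remain.
Put 71 ft³ in storage unit 8; 29 ft³ remain.
Put 20 ft³ in storage unit 2; 13 ft³ remain.
Put 29 ft³ in storage unit 1; 3 ft³ remain.
Put 21 ft³ in storage unit 8; 8 ft³ remain.
Put 18 ft³ in storage unit 7; 7 ft³ remain.
Put 67 ft³ in storage unit 9; 33 ft³ remain.
Final storage units: [68,29] [67,20] [63,23] [60,28] [53,27] [63,29] [75,18] [71,21] [67].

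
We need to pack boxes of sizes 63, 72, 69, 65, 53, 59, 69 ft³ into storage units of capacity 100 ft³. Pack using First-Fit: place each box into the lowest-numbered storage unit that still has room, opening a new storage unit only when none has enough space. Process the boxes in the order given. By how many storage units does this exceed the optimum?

First-Fit: [63] [72] [69] [65] [53] [59] [69] → 7 storage units.
7 boxes exceed 50 ft³ (half the capacity), and no two of those can share a storage unit, so at least 7 storage units are needed.
So 7 is already optimal.

0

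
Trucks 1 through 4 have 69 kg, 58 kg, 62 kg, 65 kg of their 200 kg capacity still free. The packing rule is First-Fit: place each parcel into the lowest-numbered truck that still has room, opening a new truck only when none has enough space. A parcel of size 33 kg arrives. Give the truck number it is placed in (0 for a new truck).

1

Trucks with room: truck 1 (69 kg), truck 2 (58 kg), truck 3 (62 kg), truck 4 (65 kg).
The first with room is truck 1.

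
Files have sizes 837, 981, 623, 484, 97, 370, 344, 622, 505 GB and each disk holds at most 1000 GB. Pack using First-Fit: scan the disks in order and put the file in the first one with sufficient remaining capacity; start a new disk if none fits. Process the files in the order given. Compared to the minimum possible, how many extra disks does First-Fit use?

First-Fit: [837,97] [981] [623,370] [484,344] [622] [505] → 6 disks.
Total size 4863 GB; any packing needs at least ⌈4863/1000⌉ = 5 disks.
An optimal packing achieves that bound: [981] [837,97] [623,370] [622,344] [505,484] → 5 disks.
Excess: 6 − 5 = 1.

1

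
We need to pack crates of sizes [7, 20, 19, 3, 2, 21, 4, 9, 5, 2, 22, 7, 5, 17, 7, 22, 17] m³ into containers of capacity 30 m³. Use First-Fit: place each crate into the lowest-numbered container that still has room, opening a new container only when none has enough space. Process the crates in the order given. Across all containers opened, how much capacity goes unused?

21

Put 7 m³ in container 1; 23 m³ remain.
Put 20 m³ in container 1; 3 m³ remain.
Put 19 m³ in container 2; 11 m³ remain.
Put 3 m³ in container 1; 0 m³ remain.
Put 2 m³ in container 2; 9 m³ remain.
Put 21 m³ in container 3; 9 m³ remain.
Put 4 m³ in container 2; 5 m³ remain.
Put 9 m³ in container 3; 0 m³ remain.
Put 5 m³ in container 2; 0 m³ remain.
Put 2 m³ in container 4; 28 m³ remain.
Put 22 m³ in container 4; 6 m³ remain.
Put 7 m³ in container 5; 23 m³ remain.
Put 5 m³ in container 4; 1 m³ remain.
Put 17 m³ in container 5; 6 m³ remain.
Put 7 m³ in container 6; 23 m³ remain.
Put 22 m³ in container 6; 1 m³ remain.
Put 17 m³ in container 7; 13 m³ remain.
7 containers × 30 m³ = 210 m³; used 189 m³; unused 21 m³.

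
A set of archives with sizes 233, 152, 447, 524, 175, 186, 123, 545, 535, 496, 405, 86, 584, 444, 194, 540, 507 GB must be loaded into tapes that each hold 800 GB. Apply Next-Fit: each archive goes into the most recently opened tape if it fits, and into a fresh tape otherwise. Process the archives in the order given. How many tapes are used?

Put 233 GB in tape 1; 567 GB remain.
Put 152 GB in tape 1; 415 GB remain.
Put 447 GB in tape 2; 353 GB remain.
Put 524 GB in tape 3; 276 GB remain.
Put 175 GB in tape 3; 101 GB remain.
Put 186 GB in tape 4; 614 GB remain.
Put 123 GB in tape 4; 491 GB remain.
Put 545 GB in tape 5; 255 GB remain.
Put 535 GB in tape 6; 265 GB remain.
Put 496 GB in tape 7; 304 GB remain.
Put 405 GB in tape 8; 395 GB remain.
Put 86 GB in tape 8; 309 GB remain.
Put 584 GB in tape 9; 216 GB remain.
Put 444 GB in tape 10; 356 GB remain.
Put 194 GB in tape 10; 162 GB remain.
Put 540 GB in tape 11; 260 GB remain.
Put 507 GB in tape 12; 293 GB remain.

12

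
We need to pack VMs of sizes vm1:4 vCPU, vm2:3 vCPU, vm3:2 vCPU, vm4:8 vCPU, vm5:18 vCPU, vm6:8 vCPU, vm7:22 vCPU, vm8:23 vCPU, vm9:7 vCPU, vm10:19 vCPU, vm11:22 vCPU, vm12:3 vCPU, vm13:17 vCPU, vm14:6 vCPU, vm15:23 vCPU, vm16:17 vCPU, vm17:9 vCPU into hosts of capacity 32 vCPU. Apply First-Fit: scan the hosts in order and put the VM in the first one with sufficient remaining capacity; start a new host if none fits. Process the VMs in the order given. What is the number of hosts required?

Put vm1 (4 vCPU) in host 1; 28 vCPU remain.
Put vm2 (3 vCPU) in host 1; 25 vCPU remain.
Put vm3 (2 vCPU) in host 1; 23 vCPU remain.
Put vm4 (8 vCPU) in host 1; 15 vCPU remain.
Put vm5 (18 vCPU) in host 2; 14 vCPU remain.
Put vm6 (8 vCPU) in host 1; 7 vCPU remain.
Put vm7 (22 vCPU) in host 3; 10 vCPU remain.
Put vm8 (23 vCPU) in host 4; 9 vCPU remain.
Put vm9 (7 vCPU) in host 1; 0 vCPU remain.
Put vm10 (19 vCPU) in host 5; 13 vCPU remain.
Put vm11 (22 vCPU) in host 6; 10 vCPU remain.
Put vm12 (3 vCPU) in host 2; 11 vCPU remain.
Put vm13 (17 vCPU) in host 7; 15 vCPU remain.
Put vm14 (6 vCPU) in host 2; 5 vCPU remain.
Put vm15 (23 vCPU) in host 8; 9 vCPU remain.
Put vm16 (17 vCPU) in host 9; 15 vCPU remain.
Put vm17 (9 vCPU) in host 3; 1 vCPU remain.

9 hosts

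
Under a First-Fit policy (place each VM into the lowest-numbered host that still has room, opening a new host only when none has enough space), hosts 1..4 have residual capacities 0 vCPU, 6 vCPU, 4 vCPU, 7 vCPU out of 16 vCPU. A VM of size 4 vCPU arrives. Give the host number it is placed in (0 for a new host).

2

Hosts with room: host 2 (6 vCPU), host 3 (4 vCPU), host 4 (7 vCPU).
The first with room is host 2.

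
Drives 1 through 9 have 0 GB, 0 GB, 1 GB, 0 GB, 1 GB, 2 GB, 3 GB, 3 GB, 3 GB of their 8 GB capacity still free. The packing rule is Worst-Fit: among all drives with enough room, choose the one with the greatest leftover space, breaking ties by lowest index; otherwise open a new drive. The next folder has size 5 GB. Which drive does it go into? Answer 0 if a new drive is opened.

No drive has ≥ 5 GB free, so a new drive is opened.

0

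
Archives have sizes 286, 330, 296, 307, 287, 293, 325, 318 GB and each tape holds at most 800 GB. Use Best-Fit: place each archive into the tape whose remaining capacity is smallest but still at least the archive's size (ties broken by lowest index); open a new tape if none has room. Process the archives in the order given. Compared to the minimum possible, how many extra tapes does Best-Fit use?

Best-Fit: [286,330] [296,307] [287,293] [325,318] → 4 tapes.
Total size 2442 GB; any packing needs at least ⌈2442/800⌉ = 4 tapes.
So 4 is already optimal.

0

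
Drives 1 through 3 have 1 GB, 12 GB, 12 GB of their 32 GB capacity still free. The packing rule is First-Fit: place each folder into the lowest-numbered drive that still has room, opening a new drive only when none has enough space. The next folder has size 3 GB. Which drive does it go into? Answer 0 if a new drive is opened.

Drives with room: drive 2 (12 GB), drive 3 (12 GB).
The first with room is drive 2.

2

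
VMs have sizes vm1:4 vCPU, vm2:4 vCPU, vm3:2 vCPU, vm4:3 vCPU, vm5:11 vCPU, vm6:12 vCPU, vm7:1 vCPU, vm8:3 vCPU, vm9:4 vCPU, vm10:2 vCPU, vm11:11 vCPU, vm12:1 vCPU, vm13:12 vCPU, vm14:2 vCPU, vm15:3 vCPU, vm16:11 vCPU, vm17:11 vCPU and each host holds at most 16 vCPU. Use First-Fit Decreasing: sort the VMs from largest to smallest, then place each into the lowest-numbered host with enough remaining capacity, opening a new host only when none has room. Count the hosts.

Sorted descending: 12, 12, 11, 11, 11, 11, 4, 4, 4, 3, 3, 3, 2, 2, 2, 1, 1.
host 1: place 12 vCPU, 4 vCPU left
host 2: place 12 vCPU, 4 vCPU left
host 3: place 11 vCPU, 5 vCPU left
host 4: place 11 vCPU, 5 vCPU left
host 5: place 11 vCPU, 5 vCPU left
host 6: place 11 vCPU, 5 vCPU left
host 1: place 4 vCPU, 0 vCPU left
host 2: place 4 vCPU, 0 vCPU left
host 3: place 4 vCPU, 1 vCPU left
host 4: place 3 vCPU, 2 vCPU left
host 5: place 3 vCPU, 2 vCPU left
host 6: place 3 vCPU, 2 vCPU left
host 4: place 2 vCPU, 0 vCPU left
host 5: place 2 vCPU, 0 vCPU left
host 6: place 2 vCPU, 0 vCPU left
host 3: place 1 vCPU, 0 vCPU left
host 7: place 1 vCPU, 15 vCPU left
Final hosts: [12,4] [12,4] [11,4,1] [11,3,2] [11,3,2] [11,3,2] [1].

7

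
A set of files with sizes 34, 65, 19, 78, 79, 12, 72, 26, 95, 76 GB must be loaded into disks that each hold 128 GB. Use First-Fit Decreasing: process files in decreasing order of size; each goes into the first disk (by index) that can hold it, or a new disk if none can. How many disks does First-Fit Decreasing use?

6 disks

Sorted descending: 95, 79, 78, 76, 72, 65, 34, 26, 19, 12.
Put 95 GB in disk 1; 33 GB remain.
Put 79 GB in disk 2; 49 GB remain.
Put 78 GB in disk 3; 50 GB remain.
Put 76 GB in disk 4; 52 GB remain.
Put 72 GB in disk 5; 56 GB remain.
Put 65 GB in disk 6; 63 GB remain.
Put 34 GB in disk 2; 15 GB remain.
Put 26 GB in disk 1; 7 GB remain.
Put 19 GB in disk 3; 31 GB remain.
Put 12 GB in disk 2; 3 GB remain.
Final disks: [95,26] [79,34,12] [78,19] [76] [72] [65].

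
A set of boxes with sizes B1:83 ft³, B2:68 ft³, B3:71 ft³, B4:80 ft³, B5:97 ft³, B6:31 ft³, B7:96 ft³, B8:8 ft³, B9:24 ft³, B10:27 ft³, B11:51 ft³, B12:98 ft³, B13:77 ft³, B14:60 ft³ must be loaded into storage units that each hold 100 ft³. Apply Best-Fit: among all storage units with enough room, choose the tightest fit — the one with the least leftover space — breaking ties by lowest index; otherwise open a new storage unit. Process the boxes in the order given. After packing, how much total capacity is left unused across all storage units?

Put B1 (83 ft³) in storage unit 1; 17 ft³ remain.
Put B2 (68 ft³) in storage unit 2; 32 ft³ remain.
Put B3 (71 ft³) in storage unit 3; 29 ft³ remain.
Put B4 (80 ft³) in storage unit 4; 20 ft³ remain.
Put B5 (97 ft³) in storage unit 5; 3 ft³ remain.
Put B6 (31 ft³) in storage unit 2; 1 ft³ remain.
Put B7 (96 ft³) in storage unit 6; 4 ft³ remain.
Put B8 (8 ft³) in storage unit 1; 9 ft³ remain.
Put B9 (24 ft³) in storage unit 3; 5 ft³ remain.
Put B10 (27 ft³) in storage unit 7; 73 ft³ remain.
Put B11 (51 ft³) in storage unit 7; 22 ft³ remain.
Put B12 (98 ft³) in storage unit 8; 2 ft³ remain.
Put B13 (77 ft³) in storage unit 9; 23 ft³ remain.
Put B14 (60 ft³) in storage unit 10; 40 ft³ remain.
10 storage units × 100 ft³ = 1000 ft³; used 871 ft³; unused 129 ft³.

129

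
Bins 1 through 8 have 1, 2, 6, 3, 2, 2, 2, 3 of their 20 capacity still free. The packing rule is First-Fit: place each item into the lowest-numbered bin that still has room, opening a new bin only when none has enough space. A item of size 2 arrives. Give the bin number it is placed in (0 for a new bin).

2

Bins with room: bin 2 (2), bin 3 (6), bin 4 (3), bin 5 (2), bin 6 (2), bin 7 (2), bin 8 (3).
The first with room is bin 2.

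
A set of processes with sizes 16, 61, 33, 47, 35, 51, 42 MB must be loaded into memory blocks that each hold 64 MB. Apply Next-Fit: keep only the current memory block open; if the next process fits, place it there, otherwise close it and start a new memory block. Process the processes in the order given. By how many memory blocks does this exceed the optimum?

Next-Fit: [16] [61] [33] [47] [35] [51] [42] → 7 memory blocks.
6 processes exceed 32 MB (half the capacity), and no two of those can share a memory block, so at least 6 memory blocks are needed.
An optimal packing achieves that bound: [61] [51] [47,16] [42] [35] [33] → 6 memory blocks.
Excess: 7 − 6 = 1.

1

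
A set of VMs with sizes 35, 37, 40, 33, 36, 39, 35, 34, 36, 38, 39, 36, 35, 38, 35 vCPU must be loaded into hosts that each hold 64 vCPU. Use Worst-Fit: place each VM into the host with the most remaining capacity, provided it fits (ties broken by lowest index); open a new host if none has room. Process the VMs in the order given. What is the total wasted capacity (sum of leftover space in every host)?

35 vCPU → host 1 (remaining 29 vCPU)
37 vCPU → host 2 (remaining 27 vCPU)
40 vCPU → host 3 (remaining 24 vCPU)
33 vCPU → host 4 (remaining 31 vCPU)
36 vCPU → host 5 (remaining 28 vCPU)
39 vCPU → host 6 (remaining 25 vCPU)
35 vCPU → host 7 (remaining 29 vCPU)
34 vCPU → host 8 (remaining 30 vCPU)
36 vCPU → host 9 (remaining 28 vCPU)
38 vCPU → host 10 (remaining 26 vCPU)
39 vCPU → host 11 (remaining 25 vCPU)
36 vCPU → host 12 (remaining 28 vCPU)
35 vCPU → host 13 (remaining 29 vCPU)
38 vCPU → host 14 (remaining 26 vCPU)
35 vCPU → host 15 (remaining 29 vCPU)
15 hosts × 64 vCPU = 960 vCPU; used 546 vCPU; unused 414 vCPU.

414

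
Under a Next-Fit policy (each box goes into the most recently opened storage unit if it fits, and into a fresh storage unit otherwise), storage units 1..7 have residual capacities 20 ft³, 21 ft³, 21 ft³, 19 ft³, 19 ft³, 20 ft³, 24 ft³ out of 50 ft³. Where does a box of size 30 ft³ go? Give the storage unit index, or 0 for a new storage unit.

Next-Fit only looks at storage unit 7, which has 24 ft³ free.
30 ft³ does not fit, so a new storage unit is opened.

0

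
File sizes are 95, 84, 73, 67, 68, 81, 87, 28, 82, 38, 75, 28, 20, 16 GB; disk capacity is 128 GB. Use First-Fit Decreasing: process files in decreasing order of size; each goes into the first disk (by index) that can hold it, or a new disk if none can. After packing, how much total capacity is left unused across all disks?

310

Sorted descending: 95, 87, 84, 82, 81, 75, 73, 68, 67, 38, 28, 28, 20, 16.
95 GB → disk 1 (remaining 33 GB)
87 GB → disk 2 (remaining 41 GB)
84 GB → disk 3 (remaining 44 GB)
82 GB → disk 4 (remaining 46 GB)
81 GB → disk 5 (remaining 47 GB)
75 GB → disk 6 (remaining 53 GB)
73 GB → disk 7 (remaining 55 GB)
68 GB → disk 8 (remaining 60 GB)
67 GB → disk 9 (remaining 61 GB)
38 GB → disk 2 (remaining 3 GB)
28 GB → disk 1 (remaining 5 GB)
28 GB → disk 3 (remaining 16 GB)
20 GB → disk 4 (remaining 26 GB)
16 GB → disk 3 (remaining 0 GB)
9 disks × 128 GB = 1152 GB; used 842 GB; unused 310 GB.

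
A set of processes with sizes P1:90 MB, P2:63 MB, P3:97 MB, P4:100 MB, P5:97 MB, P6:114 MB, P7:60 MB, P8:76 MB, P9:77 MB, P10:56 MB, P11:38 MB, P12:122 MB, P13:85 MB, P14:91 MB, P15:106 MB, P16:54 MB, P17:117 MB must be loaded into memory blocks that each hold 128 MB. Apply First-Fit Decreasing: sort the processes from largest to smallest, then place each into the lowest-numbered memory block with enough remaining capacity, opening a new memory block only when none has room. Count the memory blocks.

14 memory blocks

Sorted descending: 122, 117, 114, 106, 100, 97, 97, 91, 90, 85, 77, 76, 63, 60, 56, 54, 38.
memory block 1: place 122 MB, 6 MB left
memory block 2: place 117 MB, 11 MB left
memory block 3: place 114 MB, 14 MB left
memory block 4: place 106 MB, 22 MB left
memory block 5: place 100 MB, 28 MB left
memory block 6: place 97 MB, 31 MB left
memory block 7: place 97 MB, 31 MB left
memory block 8: place 91 MB, 37 MB left
memory block 9: place 90 MB, 38 MB left
memory block 10: place 85 MB, 43 MB left
memory block 11: place 77 MB, 51 MB left
memory block 12: place 76 MB, 52 MB left
memory block 13: place 63 MB, 65 MB left
memory block 13: place 60 MB, 5 MB left
memory block 14: place 56 MB, 72 MB left
memory block 14: place 54 MB, 18 MB left
memory block 9: place 38 MB, 0 MB left
Final memory blocks: [122] [117] [114] [106] [100] [97] [97] [91] [90,38] [85] [77] [76] [63,60] [56,54].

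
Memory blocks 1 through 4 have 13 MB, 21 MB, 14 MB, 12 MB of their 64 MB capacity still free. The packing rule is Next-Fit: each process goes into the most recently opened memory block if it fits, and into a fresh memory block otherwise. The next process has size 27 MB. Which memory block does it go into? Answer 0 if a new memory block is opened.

0

Next-Fit only looks at memory block 4, which has 12 MB free.
27 MB does not fit, so a new memory block is opened.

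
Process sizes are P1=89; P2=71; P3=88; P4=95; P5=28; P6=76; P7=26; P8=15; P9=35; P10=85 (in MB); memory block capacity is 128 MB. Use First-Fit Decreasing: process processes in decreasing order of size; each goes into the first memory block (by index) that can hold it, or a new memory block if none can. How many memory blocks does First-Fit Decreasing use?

6 memory blocks

Sorted descending: 95, 89, 88, 85, 76, 71, 35, 28, 26, 15.
95 MB → memory block 1 (remaining 33 MB)
89 MB → memory block 2 (remaining 39 MB)
88 MB → memory block 3 (remaining 40 MB)
85 MB → memory block 4 (remaining 43 MB)
76 MB → memory block 5 (remaining 52 MB)
71 MB → memory block 6 (remaining 57 MB)
35 MB → memory block 2 (remaining 4 MB)
28 MB → memory block 1 (remaining 5 MB)
26 MB → memory block 3 (remaining 14 MB)
15 MB → memory block 4 (remaining 28 MB)
Final memory blocks: [95,28] [89,35] [88,26] [85,15] [76] [71].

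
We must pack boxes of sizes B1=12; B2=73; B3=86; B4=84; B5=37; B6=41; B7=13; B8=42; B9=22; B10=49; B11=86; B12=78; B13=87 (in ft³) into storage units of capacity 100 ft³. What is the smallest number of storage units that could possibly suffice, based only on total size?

8 storage units

Total size = 12 + 73 + 86 + 84 + 37 + 41 + 13 + 42 + 22 + 49 + 86 + 78 + 87 = 710 ft³.
⌈710 / 100⌉ = 8.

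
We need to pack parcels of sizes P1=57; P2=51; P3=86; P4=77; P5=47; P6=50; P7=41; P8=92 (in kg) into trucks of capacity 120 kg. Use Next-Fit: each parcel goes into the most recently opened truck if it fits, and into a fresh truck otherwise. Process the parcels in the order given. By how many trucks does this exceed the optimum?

1

Next-Fit: [57,51] [86] [77] [47,50] [41] [92] → 6 trucks.
Total size 501 kg; any packing needs at least ⌈501/120⌉ = 5 trucks.
An optimal packing achieves that bound: [92] [86] [77,41] [57,51] [50,47] → 5 trucks.
Excess: 6 − 5 = 1.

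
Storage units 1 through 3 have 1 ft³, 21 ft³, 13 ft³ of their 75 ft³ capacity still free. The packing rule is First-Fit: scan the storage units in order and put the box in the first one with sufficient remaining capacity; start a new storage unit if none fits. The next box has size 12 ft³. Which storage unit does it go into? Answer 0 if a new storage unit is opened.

2

Storage units with room: storage unit 2 (21 ft³), storage unit 3 (13 ft³).
The first with room is storage unit 2.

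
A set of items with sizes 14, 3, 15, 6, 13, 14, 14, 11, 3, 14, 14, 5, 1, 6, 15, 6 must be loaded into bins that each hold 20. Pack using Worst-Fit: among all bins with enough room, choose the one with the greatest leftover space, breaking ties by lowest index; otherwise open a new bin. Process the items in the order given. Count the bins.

Put 14 in bin 1; 6 remain.
Put 3 in bin 1; 3 remain.
Put 15 in bin 2; 5 remain.
Put 6 in bin 3; 14 remain.
Put 13 in bin 3; 1 remain.
Put 14 in bin 4; 6 remain.
Put 14 in bin 5; 6 remain.
Put 11 in bin 6; 9 remain.
Put 3 in bin 6; 6 remain.
Put 14 in bin 7; 6 remain.
Put 14 in bin 8; 6 remain.
Put 5 in bin 4; 1 remain.
Put 1 in bin 5; 5 remain.
Put 6 in bin 6; 0 remain.
Put 15 in bin 9; 5 remain.
Put 6 in bin 7; 0 remain.
Final bins: [14,3] [15] [6,13] [14,5] [14,1] [11,3,6] [14,6] [14] [15].

9 bins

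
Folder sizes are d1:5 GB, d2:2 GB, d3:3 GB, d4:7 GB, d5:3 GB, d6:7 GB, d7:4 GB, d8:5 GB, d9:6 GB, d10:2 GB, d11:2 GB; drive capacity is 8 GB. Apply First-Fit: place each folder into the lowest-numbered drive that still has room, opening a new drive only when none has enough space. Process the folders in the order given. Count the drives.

Put d1 (5 GB) in drive 1; 3 GB remain.
Put d2 (2 GB) in drive 1; 1 GB remain.
Put d3 (3 GB) in drive 2; 5 GB remain.
Put d4 (7 GB) in drive 3; 1 GB remain.
Put d5 (3 GB) in drive 2; 2 GB remain.
Put d6 (7 GB) in drive 4; 1 GB remain.
Put d7 (4 GB) in drive 5; 4 GB remain.
Put d8 (5 GB) in drive 6; 3 GB remain.
Put d9 (6 GB) in drive 7; 2 GB remain.
Put d10 (2 GB) in drive 2; 0 GB remain.
Put d11 (2 GB) in drive 5; 2 GB remain.

7 drives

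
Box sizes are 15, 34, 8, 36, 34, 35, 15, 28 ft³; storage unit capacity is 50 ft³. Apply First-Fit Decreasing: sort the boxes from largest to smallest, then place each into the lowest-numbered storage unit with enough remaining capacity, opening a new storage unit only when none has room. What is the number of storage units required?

5 storage units

Sorted descending: 36, 35, 34, 34, 28, 15, 15, 8.
storage unit 1: place 36 ft³, 14 ft³ left
storage unit 2: place 35 ft³, 15 ft³ left
storage unit 3: place 34 ft³, 16 ft³ left
storage unit 4: place 34 ft³, 16 ft³ left
storage unit 5: place 28 ft³, 22 ft³ left
storage unit 2: place 15 ft³, 0 ft³ left
storage unit 3: place 15 ft³, 1 ft³ left
storage unit 1: place 8 ft³, 6 ft³ left
Final storage units: [36,8] [35,15] [34,15] [34] [28].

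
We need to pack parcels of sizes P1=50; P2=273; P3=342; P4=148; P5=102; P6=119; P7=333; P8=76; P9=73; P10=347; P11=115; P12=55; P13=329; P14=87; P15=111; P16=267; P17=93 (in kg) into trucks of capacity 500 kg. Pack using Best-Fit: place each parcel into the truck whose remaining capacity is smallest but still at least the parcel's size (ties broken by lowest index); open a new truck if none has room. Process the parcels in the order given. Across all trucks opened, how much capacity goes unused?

580

P1 (50 kg) → truck 1 (remaining 450 kg)
P2 (273 kg) → truck 1 (remaining 177 kg)
P3 (342 kg) → truck 2 (remaining 158 kg)
P4 (148 kg) → truck 2 (remaining 10 kg)
P5 (102 kg) → truck 1 (remaining 75 kg)
P6 (119 kg) → truck 3 (remaining 381 kg)
P7 (333 kg) → truck 3 (remaining 48 kg)
P8 (76 kg) → truck 4 (remaining 424 kg)
P9 (73 kg) → truck 1 (remaining 2 kg)
P10 (347 kg) → truck 4 (remaining 77 kg)
P11 (115 kg) → truck 5 (remaining 385 kg)
P12 (55 kg) → truck 4 (remaining 22 kg)
P13 (329 kg) → truck 5 (remaining 56 kg)
P14 (87 kg) → truck 6 (remaining 413 kg)
P15 (111 kg) → truck 6 (remaining 302 kg)
P16 (267 kg) → truck 6 (remaining 35 kg)
P17 (93 kg) → truck 7 (remaining 407 kg)
7 trucks × 500 kg = 3500 kg; used 2920 kg; unused 580 kg.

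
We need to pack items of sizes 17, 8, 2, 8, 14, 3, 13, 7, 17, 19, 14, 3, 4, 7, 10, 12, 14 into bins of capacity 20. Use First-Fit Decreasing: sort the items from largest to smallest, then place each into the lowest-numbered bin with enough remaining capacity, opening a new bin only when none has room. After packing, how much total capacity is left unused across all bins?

Sorted descending: 19, 17, 17, 14, 14, 14, 13, 12, 10, 8, 8, 7, 7, 4, 3, 3, 2.
Put 19 in bin 1; 1 remain.
Put 17 in bin 2; 3 remain.
Put 17 in bin 3; 3 remain.
Put 14 in bin 4; 6 remain.
Put 14 in bin 5; 6 remain.
Put 14 in bin 6; 6 remain.
Put 13 in bin 7; 7 remain.
Put 12 in bin 8; 8 remain.
Put 10 in bin 9; 10 remain.
Put 8 in bin 8; 0 remain.
Put 8 in bin 9; 2 remain.
Put 7 in bin 7; 0 remain.
Put 7 in bin 10; 13 remain.
Put 4 in bin 4; 2 remain.
Put 3 in bin 2; 0 remain.
Put 3 in bin 3; 0 remain.
Put 2 in bin 4; 0 remain.
10 bins × 20 = 200; used 172; unused 28.

28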